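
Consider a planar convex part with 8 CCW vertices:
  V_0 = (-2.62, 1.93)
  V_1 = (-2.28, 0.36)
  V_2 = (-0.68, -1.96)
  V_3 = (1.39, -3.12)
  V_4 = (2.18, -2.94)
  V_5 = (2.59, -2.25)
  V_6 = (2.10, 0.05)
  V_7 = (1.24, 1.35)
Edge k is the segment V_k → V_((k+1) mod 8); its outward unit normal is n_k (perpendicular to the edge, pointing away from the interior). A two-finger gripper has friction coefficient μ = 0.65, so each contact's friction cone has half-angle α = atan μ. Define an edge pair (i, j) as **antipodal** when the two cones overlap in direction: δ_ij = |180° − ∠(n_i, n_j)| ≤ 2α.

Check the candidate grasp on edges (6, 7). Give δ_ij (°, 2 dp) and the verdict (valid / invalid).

α = atan 0.65 = 33.02°;  2α = 66.05°
edge 6: e_6 = (-0.86, +1.30);  n_6 = (+0.8340, +0.5517)
edge 7: e_7 = (-3.86, +0.58);  n_7 = (+0.1486, +0.9889)
∠(n_6, n_7) = 47.97°
δ = |180° − 47.97°| = 132.03°
132.03° > 2α = 66.05°  →  invalid

δ = 132.03°, invalid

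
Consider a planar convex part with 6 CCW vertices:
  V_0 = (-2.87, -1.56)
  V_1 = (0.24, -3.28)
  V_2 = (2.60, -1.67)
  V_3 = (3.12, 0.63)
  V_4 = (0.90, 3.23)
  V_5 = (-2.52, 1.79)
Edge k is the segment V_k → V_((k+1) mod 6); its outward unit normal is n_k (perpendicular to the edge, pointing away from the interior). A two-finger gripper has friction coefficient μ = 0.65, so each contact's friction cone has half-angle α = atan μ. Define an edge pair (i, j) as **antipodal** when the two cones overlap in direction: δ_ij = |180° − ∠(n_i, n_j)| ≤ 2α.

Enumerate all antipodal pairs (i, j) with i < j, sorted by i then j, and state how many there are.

α = atan 0.65 = 33.02°;  2α = 66.05°
n_0 = (-0.4840, -0.8751)
n_1 = (+0.5636, -0.8261)
n_2 = (+0.9754, -0.2205)
n_3 = (+0.7605, +0.6493)
n_4 = (-0.3881, +0.9216)
n_5 = (-0.9946, +0.1039)
  (0,1): δ = 116.75°  ·
  (0,2): δ = 73.79°  ·
  (0,3): δ = 20.56°  ✓
  (0,4): δ = 51.78°  ✓
  (0,5): δ = 112.98°  ·
  (1,2): δ = 137.04°  ·
  (1,3): δ = 83.81°  ·
  (1,4): δ = 11.47°  ✓
  (1,5): δ = 49.73°  ✓
  (2,3): δ = 126.77°  ·
  (2,4): δ = 54.43°  ✓
  (2,5): δ = 6.78°  ✓
  (3,4): δ = 107.66°  ·
  (3,5): δ = 46.46°  ✓
  (4,5): δ = 118.80°  ·
antipodal pairs: 7

count = 7; pairs: (0,3), (0,4), (1,4), (1,5), (2,4), (2,5), (3,5)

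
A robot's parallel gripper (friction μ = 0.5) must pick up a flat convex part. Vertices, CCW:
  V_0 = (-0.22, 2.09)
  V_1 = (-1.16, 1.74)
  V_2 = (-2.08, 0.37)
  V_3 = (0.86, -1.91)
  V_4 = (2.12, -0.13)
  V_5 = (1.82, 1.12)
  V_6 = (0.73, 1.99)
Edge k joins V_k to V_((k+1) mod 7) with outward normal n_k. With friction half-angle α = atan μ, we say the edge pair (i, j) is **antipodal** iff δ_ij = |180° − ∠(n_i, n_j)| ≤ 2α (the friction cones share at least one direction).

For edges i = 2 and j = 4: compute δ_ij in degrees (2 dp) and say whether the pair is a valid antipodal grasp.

δ = 38.71°, valid

α = atan 0.5 = 26.57°;  2α = 53.13°
edge 2: e_2 = (+2.94, -2.28);  n_2 = (-0.6128, -0.7902)
edge 4: e_4 = (-0.30, +1.25);  n_4 = (+0.9724, +0.2334)
∠(n_2, n_4) = 141.29°
δ = |180° − 141.29°| = 38.71°
38.71° ≤ 2α = 53.13°  →  valid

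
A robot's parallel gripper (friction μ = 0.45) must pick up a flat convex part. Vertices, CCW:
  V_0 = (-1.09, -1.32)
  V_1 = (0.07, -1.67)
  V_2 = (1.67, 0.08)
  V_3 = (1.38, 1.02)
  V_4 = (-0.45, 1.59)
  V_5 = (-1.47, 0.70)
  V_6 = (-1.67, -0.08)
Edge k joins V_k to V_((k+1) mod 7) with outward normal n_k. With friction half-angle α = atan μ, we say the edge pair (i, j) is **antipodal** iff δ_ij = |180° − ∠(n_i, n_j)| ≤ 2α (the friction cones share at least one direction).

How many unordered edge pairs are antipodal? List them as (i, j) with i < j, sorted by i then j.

α = atan 0.45 = 24.23°;  2α = 48.46°
n_0 = (-0.2889, -0.9574)
n_1 = (+0.7380, -0.6748)
n_2 = (+0.9556, +0.2948)
n_3 = (+0.2974, +0.9548)
n_4 = (-0.6575, +0.7535)
n_5 = (-0.9687, +0.2484)
n_6 = (-0.9058, -0.4237)
  (0,1): δ = 115.65°  ·
  (0,2): δ = 56.06°  ·
  (0,3): δ = 0.51°  ✓
  (0,4): δ = 57.90°  ·
  (0,5): δ = 92.41°  ·
  (0,6): δ = 131.86°  ·
  (1,2): δ = 120.42°  ·
  (1,3): δ = 64.86°  ·
  (1,4): δ = 6.46°  ✓
  (1,5): δ = 28.05°  ✓
  (1,6): δ = 67.50°  ·
  (2,3): δ = 124.45°  ·
  (2,4): δ = 66.04°  ·
  (2,5): δ = 31.53°  ✓
  (2,6): δ = 7.92°  ✓
  (3,4): δ = 121.59°  ·
  (3,5): δ = 87.08°  ·
  (3,6): δ = 47.63°  ✓
  (4,5): δ = 145.49°  ·
  (4,6): δ = 106.04°  ·
  (5,6): δ = 140.55°  ·
antipodal pairs: 6

count = 6; pairs: (0,3), (1,4), (1,5), (2,5), (2,6), (3,6)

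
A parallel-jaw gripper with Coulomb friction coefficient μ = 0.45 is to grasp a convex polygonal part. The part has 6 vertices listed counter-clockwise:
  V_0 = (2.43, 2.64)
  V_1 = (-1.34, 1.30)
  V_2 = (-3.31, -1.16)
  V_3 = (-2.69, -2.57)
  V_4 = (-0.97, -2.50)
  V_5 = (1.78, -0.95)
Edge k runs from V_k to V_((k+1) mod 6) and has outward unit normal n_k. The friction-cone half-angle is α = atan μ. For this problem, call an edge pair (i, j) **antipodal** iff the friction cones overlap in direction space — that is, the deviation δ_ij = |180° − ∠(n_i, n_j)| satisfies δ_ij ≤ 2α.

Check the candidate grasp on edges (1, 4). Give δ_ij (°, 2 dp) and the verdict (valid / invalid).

α = atan 0.45 = 24.23°;  2α = 48.46°
edge 1: e_1 = (-1.97, -2.46);  n_1 = (-0.7806, +0.6251)
edge 4: e_4 = (+2.75, +1.55);  n_4 = (+0.4910, -0.8712)
∠(n_1, n_4) = 158.10°
δ = |180° − 158.10°| = 21.90°
21.90° ≤ 2α = 48.46°  →  valid

δ = 21.90°, valid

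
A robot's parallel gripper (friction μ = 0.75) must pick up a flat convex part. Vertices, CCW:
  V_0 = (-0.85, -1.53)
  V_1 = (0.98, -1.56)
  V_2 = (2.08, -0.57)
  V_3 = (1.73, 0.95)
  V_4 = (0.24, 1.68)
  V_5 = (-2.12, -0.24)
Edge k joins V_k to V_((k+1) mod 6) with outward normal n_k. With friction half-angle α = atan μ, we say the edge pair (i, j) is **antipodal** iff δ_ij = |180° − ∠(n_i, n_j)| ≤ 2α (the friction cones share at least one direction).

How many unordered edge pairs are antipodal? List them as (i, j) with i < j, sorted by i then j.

count = 7; pairs: (0,3), (0,4), (1,3), (1,4), (2,4), (2,5), (3,5)

α = atan 0.75 = 36.87°;  2α = 73.74°
n_0 = (-0.0164, -0.9999)
n_1 = (+0.6690, -0.7433)
n_2 = (+0.9745, +0.2244)
n_3 = (+0.4400, +0.8980)
n_4 = (-0.6311, +0.7757)
n_5 = (-0.7126, -0.7016)
  (0,1): δ = 137.07°  ·
  (0,2): δ = 76.09°  ·
  (0,3): δ = 25.16°  ✓
  (0,4): δ = 40.07°  ✓
  (0,5): δ = 135.49°  ·
  (1,2): δ = 119.02°  ·
  (1,3): δ = 68.09°  ✓
  (1,4): δ = 2.86°  ✓
  (1,5): δ = 92.57°  ·
  (2,3): δ = 129.07°  ·
  (2,4): δ = 63.84°  ✓
  (2,5): δ = 31.59°  ✓
  (3,4): δ = 114.77°  ·
  (3,5): δ = 19.35°  ✓
  (4,5): δ = 84.58°  ·
antipodal pairs: 7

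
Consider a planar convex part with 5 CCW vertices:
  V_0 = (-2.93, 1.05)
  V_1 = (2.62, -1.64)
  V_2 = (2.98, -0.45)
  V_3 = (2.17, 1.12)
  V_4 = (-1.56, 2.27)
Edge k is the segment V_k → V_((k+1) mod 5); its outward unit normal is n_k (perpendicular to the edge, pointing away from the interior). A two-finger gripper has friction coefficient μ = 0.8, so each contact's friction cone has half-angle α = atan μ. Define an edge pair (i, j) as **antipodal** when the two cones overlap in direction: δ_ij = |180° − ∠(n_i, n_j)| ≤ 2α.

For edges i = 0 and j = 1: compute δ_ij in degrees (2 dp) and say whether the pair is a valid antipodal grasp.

α = atan 0.8 = 38.66°;  2α = 77.32°
edge 0: e_0 = (+5.55, -2.69);  n_0 = (-0.4362, -0.8999)
edge 1: e_1 = (+0.36, +1.19);  n_1 = (+0.9572, -0.2896)
∠(n_0, n_1) = 99.03°
δ = |180° − 99.03°| = 80.97°
80.97° > 2α = 77.32°  →  invalid

δ = 80.97°, invalid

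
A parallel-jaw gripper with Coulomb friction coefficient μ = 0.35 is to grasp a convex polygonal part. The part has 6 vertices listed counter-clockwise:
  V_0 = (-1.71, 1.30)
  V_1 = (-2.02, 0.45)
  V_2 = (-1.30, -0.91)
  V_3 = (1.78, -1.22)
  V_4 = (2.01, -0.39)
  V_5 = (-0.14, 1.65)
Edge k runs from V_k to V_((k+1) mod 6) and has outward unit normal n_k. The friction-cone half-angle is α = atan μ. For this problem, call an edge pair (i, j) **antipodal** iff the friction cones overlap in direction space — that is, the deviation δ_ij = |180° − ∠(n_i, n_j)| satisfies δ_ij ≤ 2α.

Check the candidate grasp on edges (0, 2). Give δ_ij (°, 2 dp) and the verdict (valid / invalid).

δ = 75.71°, invalid

α = atan 0.35 = 19.29°;  2α = 38.58°
edge 0: e_0 = (-0.31, -0.85);  n_0 = (-0.9395, +0.3426)
edge 2: e_2 = (+3.08, -0.31);  n_2 = (-0.1001, -0.9950)
∠(n_0, n_2) = 104.29°
δ = |180° − 104.29°| = 75.71°
75.71° > 2α = 38.58°  →  invalid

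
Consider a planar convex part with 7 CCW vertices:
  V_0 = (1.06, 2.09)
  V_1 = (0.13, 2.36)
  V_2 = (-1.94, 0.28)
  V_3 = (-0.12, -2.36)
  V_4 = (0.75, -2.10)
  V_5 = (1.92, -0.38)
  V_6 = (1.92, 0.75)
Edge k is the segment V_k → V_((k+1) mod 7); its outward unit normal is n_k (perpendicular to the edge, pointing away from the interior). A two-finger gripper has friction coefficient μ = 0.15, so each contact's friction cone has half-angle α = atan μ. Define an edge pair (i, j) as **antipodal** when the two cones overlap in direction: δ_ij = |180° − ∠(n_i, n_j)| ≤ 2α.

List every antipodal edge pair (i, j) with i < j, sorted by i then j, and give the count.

α = atan 0.15 = 8.53°;  2α = 17.06°
n_0 = (+0.2788, +0.9603)
n_1 = (-0.7088, +0.7054)
n_2 = (-0.8233, -0.5676)
n_3 = (+0.2863, -0.9581)
n_4 = (+0.8268, -0.5624)
n_5 = (+1.0000, -0.0000)
n_6 = (+0.8416, +0.5401)
  (0,1): δ = 118.67°  ·
  (0,2): δ = 39.23°  ·
  (0,3): δ = 32.83°  ·
  (0,4): δ = 71.96°  ·
  (0,5): δ = 106.19°  ·
  (0,6): δ = 138.88°  ·
  (1,2): δ = 100.56°  ·
  (1,3): δ = 28.50°  ·
  (1,4): δ = 10.64°  ✓
  (1,5): δ = 44.86°  ·
  (1,6): δ = 77.55°  ·
  (2,3): δ = 107.94°  ·
  (2,4): δ = 68.81°  ·
  (2,5): δ = 34.58°  ·
  (2,6): δ = 1.89°  ✓
  (3,4): δ = 140.86°  ·
  (3,5): δ = 106.64°  ·
  (3,6): δ = 73.95°  ·
  (4,5): δ = 145.78°  ·
  (4,6): δ = 113.08°  ·
  (5,6): δ = 147.31°  ·
antipodal pairs: 2

count = 2; pairs: (1,4), (2,6)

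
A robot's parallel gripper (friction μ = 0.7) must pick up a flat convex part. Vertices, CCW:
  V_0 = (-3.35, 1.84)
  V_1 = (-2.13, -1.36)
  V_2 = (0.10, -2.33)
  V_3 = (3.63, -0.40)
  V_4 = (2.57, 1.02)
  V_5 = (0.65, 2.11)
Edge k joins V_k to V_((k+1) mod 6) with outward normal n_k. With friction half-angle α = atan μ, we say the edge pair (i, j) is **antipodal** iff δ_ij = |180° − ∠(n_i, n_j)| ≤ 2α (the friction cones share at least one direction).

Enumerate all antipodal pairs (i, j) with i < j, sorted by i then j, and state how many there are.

count = 7; pairs: (0,3), (0,4), (1,3), (1,4), (1,5), (2,4), (2,5)

α = atan 0.7 = 34.99°;  2α = 69.98°
n_0 = (-0.9344, -0.3562)
n_1 = (-0.3989, -0.9170)
n_2 = (+0.4797, -0.8774)
n_3 = (+0.8014, +0.5982)
n_4 = (+0.4937, +0.8696)
n_5 = (-0.0673, +0.9977)
  (0,1): δ = 134.38°  ·
  (0,2): δ = 82.20°  ·
  (0,3): δ = 15.87°  ✓
  (0,4): δ = 39.55°  ✓
  (0,5): δ = 72.99°  ·
  (1,2): δ = 127.82°  ·
  (1,3): δ = 29.75°  ✓
  (1,4): δ = 6.08°  ✓
  (1,5): δ = 27.37°  ✓
  (2,3): δ = 81.93°  ·
  (2,4): δ = 58.25°  ✓
  (2,5): δ = 24.81°  ✓
  (3,4): δ = 156.32°  ·
  (3,5): δ = 122.88°  ·
  (4,5): δ = 146.55°  ·
antipodal pairs: 7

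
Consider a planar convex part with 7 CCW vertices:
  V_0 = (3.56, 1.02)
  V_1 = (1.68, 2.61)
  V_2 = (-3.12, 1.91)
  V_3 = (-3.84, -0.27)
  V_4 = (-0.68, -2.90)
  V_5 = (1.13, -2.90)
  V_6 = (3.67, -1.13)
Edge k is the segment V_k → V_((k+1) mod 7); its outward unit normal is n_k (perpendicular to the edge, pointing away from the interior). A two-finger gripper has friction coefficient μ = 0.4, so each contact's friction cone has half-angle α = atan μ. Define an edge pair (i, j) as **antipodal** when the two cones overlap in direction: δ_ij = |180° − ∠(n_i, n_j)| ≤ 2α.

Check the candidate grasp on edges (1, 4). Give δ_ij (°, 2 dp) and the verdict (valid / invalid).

α = atan 0.4 = 21.80°;  2α = 43.60°
edge 1: e_1 = (-4.80, -0.70);  n_1 = (-0.1443, +0.9895)
edge 4: e_4 = (+1.81, +0.00);  n_4 = (+0.0000, -1.0000)
∠(n_1, n_4) = 171.70°
δ = |180° − 171.70°| = 8.30°
8.30° ≤ 2α = 43.60°  →  valid

δ = 8.30°, valid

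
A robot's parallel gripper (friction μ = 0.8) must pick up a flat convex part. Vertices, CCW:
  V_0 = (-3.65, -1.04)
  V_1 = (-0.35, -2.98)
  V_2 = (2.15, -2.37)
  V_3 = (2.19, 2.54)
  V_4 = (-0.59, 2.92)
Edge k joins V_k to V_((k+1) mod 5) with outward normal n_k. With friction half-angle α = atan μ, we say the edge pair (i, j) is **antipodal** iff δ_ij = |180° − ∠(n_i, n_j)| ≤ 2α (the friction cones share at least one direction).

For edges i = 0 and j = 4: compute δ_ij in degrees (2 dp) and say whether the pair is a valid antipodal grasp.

α = atan 0.8 = 38.66°;  2α = 77.32°
edge 0: e_0 = (+3.30, -1.94);  n_0 = (-0.5068, -0.8621)
edge 4: e_4 = (-3.06, -3.96);  n_4 = (-0.7913, +0.6114)
∠(n_0, n_4) = 97.24°
δ = |180° − 97.24°| = 82.76°
82.76° > 2α = 77.32°  →  invalid

δ = 82.76°, invalid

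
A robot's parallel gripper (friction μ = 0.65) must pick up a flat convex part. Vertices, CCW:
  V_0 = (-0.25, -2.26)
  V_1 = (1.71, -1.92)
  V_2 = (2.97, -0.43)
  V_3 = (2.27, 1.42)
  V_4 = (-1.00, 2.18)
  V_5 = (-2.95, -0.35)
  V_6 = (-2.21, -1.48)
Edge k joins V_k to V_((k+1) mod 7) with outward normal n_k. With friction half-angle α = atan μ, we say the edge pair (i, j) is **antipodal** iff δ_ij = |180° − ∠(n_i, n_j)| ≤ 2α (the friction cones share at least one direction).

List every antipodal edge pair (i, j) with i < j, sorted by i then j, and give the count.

count = 9; pairs: (0,3), (0,4), (1,3), (1,4), (2,4), (2,5), (2,6), (3,5), (3,6)

α = atan 0.65 = 33.02°;  2α = 66.05°
n_0 = (+0.1709, -0.9853)
n_1 = (+0.7636, -0.6457)
n_2 = (+0.9353, +0.3539)
n_3 = (+0.2264, +0.9740)
n_4 = (-0.7920, +0.6105)
n_5 = (-0.8366, -0.5478)
n_6 = (-0.3698, -0.9291)
  (0,1): δ = 140.06°  ·
  (0,2): δ = 79.12°  ·
  (0,3): δ = 22.93°  ✓
  (0,4): δ = 42.54°  ✓
  (0,5): δ = 113.38°  ·
  (0,6): δ = 148.46°  ·
  (1,2): δ = 119.06°  ·
  (1,3): δ = 62.87°  ✓
  (1,4): δ = 2.60°  ✓
  (1,5): δ = 73.44°  ·
  (1,6): δ = 108.52°  ·
  (2,3): δ = 123.81°  ·
  (2,4): δ = 58.35°  ✓
  (2,5): δ = 12.49°  ✓
  (2,6): δ = 47.57°  ✓
  (3,4): δ = 114.54°  ·
  (3,5): δ = 43.70°  ✓
  (3,6): δ = 8.62°  ✓
  (4,5): δ = 109.16°  ·
  (4,6): δ = 74.08°  ·
  (5,6): δ = 144.92°  ·
antipodal pairs: 9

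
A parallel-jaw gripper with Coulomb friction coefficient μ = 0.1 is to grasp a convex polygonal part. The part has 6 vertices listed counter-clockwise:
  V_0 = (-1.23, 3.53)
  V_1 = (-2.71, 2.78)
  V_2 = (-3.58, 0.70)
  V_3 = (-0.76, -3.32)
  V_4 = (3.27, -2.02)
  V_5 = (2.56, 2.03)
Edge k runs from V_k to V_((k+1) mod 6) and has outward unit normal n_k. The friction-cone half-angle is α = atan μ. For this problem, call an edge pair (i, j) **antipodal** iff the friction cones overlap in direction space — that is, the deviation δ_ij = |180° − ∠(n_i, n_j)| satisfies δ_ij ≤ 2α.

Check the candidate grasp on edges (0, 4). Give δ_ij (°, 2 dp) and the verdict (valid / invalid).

δ = 73.07°, invalid

α = atan 0.1 = 5.71°;  2α = 11.42°
edge 0: e_0 = (-1.48, -0.75);  n_0 = (-0.4520, +0.8920)
edge 4: e_4 = (-0.71, +4.05);  n_4 = (+0.9850, +0.1727)
∠(n_0, n_4) = 106.93°
δ = |180° − 106.93°| = 73.07°
73.07° > 2α = 11.42°  →  invalid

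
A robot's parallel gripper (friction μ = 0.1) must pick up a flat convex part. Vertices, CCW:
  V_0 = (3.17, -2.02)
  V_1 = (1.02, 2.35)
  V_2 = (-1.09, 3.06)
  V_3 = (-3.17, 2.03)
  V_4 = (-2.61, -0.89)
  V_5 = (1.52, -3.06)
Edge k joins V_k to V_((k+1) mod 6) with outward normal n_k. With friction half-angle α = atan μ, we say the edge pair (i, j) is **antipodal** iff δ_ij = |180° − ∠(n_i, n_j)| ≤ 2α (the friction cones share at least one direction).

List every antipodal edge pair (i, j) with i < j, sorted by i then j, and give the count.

count = 2; pairs: (1,4), (2,5)

α = atan 0.1 = 5.71°;  2α = 11.42°
n_0 = (+0.8973, +0.4415)
n_1 = (+0.3189, +0.9478)
n_2 = (-0.4438, +0.8961)
n_3 = (-0.9821, -0.1883)
n_4 = (-0.4651, -0.8852)
n_5 = (+0.5332, -0.8460)
  (0,1): δ = 134.79°  ·
  (0,2): δ = 89.85°  ·
  (0,3): δ = 15.34°  ·
  (0,4): δ = 36.08°  ·
  (0,5): δ = 96.03°  ·
  (1,2): δ = 135.06°  ·
  (1,3): δ = 60.55°  ·
  (1,4): δ = 9.12°  ✓
  (1,5): δ = 50.82°  ·
  (2,3): δ = 105.49°  ·
  (2,4): δ = 54.06°  ·
  (2,5): δ = 5.88°  ✓
  (3,4): δ = 128.57°  ·
  (3,5): δ = 68.63°  ·
  (4,5): δ = 120.06°  ·
antipodal pairs: 2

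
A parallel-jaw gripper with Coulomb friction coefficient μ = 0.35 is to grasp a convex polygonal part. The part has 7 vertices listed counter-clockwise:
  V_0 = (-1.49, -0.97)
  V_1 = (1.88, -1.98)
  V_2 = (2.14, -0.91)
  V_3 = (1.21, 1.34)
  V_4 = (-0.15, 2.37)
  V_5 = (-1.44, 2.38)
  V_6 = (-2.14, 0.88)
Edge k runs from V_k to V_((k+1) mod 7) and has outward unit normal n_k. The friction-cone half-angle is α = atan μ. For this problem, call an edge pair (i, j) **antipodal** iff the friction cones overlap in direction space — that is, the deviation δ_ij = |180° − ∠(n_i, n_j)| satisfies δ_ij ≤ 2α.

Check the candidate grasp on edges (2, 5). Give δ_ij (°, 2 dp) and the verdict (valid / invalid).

α = atan 0.35 = 19.29°;  2α = 38.58°
edge 2: e_2 = (-0.93, +2.25);  n_2 = (+0.9242, +0.3820)
edge 5: e_5 = (-0.70, -1.50);  n_5 = (-0.9062, +0.4229)
∠(n_2, n_5) = 132.53°
δ = |180° − 132.53°| = 47.47°
47.47° > 2α = 38.58°  →  invalid

δ = 47.47°, invalid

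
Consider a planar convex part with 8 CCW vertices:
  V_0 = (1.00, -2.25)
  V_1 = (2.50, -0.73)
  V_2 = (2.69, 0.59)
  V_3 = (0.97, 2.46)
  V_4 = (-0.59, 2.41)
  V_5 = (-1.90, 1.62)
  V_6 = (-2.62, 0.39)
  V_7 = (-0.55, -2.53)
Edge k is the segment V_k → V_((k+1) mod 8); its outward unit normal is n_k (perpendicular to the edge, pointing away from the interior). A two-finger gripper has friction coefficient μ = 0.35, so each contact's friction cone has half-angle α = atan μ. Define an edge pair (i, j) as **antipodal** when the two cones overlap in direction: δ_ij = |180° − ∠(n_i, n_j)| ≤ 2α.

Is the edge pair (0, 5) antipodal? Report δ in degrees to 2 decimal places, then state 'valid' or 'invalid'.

α = atan 0.35 = 19.29°;  2α = 38.58°
edge 0: e_0 = (+1.50, +1.52);  n_0 = (+0.7118, -0.7024)
edge 5: e_5 = (-0.72, -1.23);  n_5 = (-0.8630, +0.5052)
∠(n_0, n_5) = 165.72°
δ = |180° − 165.72°| = 14.28°
14.28° ≤ 2α = 38.58°  →  valid

δ = 14.28°, valid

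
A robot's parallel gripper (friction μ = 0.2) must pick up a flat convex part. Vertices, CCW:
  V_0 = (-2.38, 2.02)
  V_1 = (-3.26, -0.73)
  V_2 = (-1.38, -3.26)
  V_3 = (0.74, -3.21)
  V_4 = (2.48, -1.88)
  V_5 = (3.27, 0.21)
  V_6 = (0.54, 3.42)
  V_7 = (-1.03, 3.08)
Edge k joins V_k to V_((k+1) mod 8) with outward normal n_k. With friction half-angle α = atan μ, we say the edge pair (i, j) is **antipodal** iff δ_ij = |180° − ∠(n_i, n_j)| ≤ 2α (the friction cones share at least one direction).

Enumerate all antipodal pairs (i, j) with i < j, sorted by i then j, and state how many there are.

count = 4; pairs: (0,4), (1,5), (2,6), (3,7)

α = atan 0.2 = 11.31°;  2α = 22.62°
n_0 = (-0.9524, +0.3048)
n_1 = (-0.8027, -0.5964)
n_2 = (+0.0236, -0.9997)
n_3 = (+0.6073, -0.7945)
n_4 = (+0.9354, -0.3536)
n_5 = (+0.7618, +0.6479)
n_6 = (-0.2117, +0.9773)
n_7 = (-0.6176, +0.7865)
  (0,1): δ = 125.64°  ·
  (0,2): δ = 70.90°  ·
  (0,3): δ = 34.86°  ·
  (0,4): δ = 2.96°  ✓
  (0,5): δ = 58.12°  ·
  (0,6): δ = 119.96°  ·
  (0,7): δ = 145.88°  ·
  (1,2): δ = 125.26°  ·
  (1,3): δ = 89.22°  ·
  (1,4): δ = 57.32°  ·
  (1,5): δ = 3.76°  ✓
  (1,6): δ = 65.60°  ·
  (1,7): δ = 91.52°  ·
  (2,3): δ = 143.96°  ·
  (2,4): δ = 112.06°  ·
  (2,5): δ = 50.97°  ·
  (2,6): δ = 10.87°  ✓
  (2,7): δ = 36.79°  ·
  (3,4): δ = 148.10°  ·
  (3,5): δ = 87.01°  ·
  (3,6): δ = 25.17°  ·
  (3,7): δ = 0.75°  ✓
  (4,5): δ = 118.91°  ·
  (4,6): δ = 57.07°  ·
  (4,7): δ = 31.16°  ·
  (5,6): δ = 118.16°  ·
  (5,7): δ = 92.24°  ·
  (6,7): δ = 154.08°  ·
antipodal pairs: 4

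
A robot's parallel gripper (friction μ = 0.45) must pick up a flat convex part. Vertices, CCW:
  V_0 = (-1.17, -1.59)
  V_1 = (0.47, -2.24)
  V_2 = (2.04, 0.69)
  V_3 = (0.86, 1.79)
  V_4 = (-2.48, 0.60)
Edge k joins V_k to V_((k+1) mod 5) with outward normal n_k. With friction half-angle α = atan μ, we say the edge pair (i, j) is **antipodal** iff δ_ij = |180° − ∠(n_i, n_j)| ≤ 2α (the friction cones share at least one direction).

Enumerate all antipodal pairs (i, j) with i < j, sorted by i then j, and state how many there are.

count = 4; pairs: (0,2), (0,3), (1,3), (2,4)

α = atan 0.45 = 24.23°;  2α = 48.46°
n_0 = (-0.3685, -0.9296)
n_1 = (+0.8814, -0.4723)
n_2 = (+0.6819, +0.7315)
n_3 = (-0.3356, +0.9420)
n_4 = (-0.8582, -0.5133)
  (0,1): δ = 96.56°  ·
  (0,2): δ = 21.37°  ✓
  (0,3): δ = 41.23°  ✓
  (0,4): δ = 142.51°  ·
  (1,2): δ = 104.81°  ·
  (1,3): δ = 42.21°  ✓
  (1,4): δ = 59.07°  ·
  (2,3): δ = 117.40°  ·
  (2,4): δ = 16.12°  ✓
  (3,4): δ = 78.72°  ·
antipodal pairs: 4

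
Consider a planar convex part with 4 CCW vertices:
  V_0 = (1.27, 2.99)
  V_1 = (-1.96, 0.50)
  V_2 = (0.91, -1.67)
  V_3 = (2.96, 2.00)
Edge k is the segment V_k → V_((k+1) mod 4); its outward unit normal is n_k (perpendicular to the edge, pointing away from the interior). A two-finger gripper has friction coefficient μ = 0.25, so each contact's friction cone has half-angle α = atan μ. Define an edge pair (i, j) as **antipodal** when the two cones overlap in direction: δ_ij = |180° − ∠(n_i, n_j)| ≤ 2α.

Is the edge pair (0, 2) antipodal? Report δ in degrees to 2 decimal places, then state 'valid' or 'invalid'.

α = atan 0.25 = 14.04°;  2α = 28.07°
edge 0: e_0 = (-3.23, -2.49);  n_0 = (-0.6105, +0.7920)
edge 2: e_2 = (+2.05, +3.67);  n_2 = (+0.8730, -0.4877)
∠(n_0, n_2) = 156.82°
δ = |180° − 156.82°| = 23.18°
23.18° ≤ 2α = 28.07°  →  valid

δ = 23.18°, valid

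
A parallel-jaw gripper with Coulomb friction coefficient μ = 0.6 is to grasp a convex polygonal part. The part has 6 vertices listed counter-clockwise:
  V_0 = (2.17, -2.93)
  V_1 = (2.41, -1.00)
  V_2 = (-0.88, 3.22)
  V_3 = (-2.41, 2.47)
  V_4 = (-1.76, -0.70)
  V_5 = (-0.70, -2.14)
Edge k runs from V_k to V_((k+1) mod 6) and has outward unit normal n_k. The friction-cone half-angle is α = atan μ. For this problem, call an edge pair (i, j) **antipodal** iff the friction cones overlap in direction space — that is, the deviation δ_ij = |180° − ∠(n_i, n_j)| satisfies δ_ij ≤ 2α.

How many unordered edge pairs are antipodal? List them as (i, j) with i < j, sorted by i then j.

α = atan 0.6 = 30.96°;  2α = 61.93°
n_0 = (+0.9924, -0.1234)
n_1 = (+0.7886, +0.6148)
n_2 = (-0.4402, +0.8979)
n_3 = (-0.9796, -0.2009)
n_4 = (-0.8053, -0.5928)
n_5 = (-0.2654, -0.9641)
  (0,1): δ = 134.97°  ·
  (0,2): δ = 56.80°  ✓
  (0,3): δ = 18.68°  ✓
  (0,4): δ = 43.45°  ✓
  (0,5): δ = 81.70°  ·
  (1,2): δ = 101.83°  ·
  (1,3): δ = 26.35°  ✓
  (1,4): δ = 1.58°  ✓
  (1,5): δ = 36.67°  ✓
  (2,3): δ = 104.53°  ·
  (2,4): δ = 79.76°  ·
  (2,5): δ = 41.50°  ✓
  (3,4): δ = 155.23°  ·
  (3,5): δ = 116.98°  ·
  (4,5): δ = 141.75°  ·
antipodal pairs: 7

count = 7; pairs: (0,2), (0,3), (0,4), (1,3), (1,4), (1,5), (2,5)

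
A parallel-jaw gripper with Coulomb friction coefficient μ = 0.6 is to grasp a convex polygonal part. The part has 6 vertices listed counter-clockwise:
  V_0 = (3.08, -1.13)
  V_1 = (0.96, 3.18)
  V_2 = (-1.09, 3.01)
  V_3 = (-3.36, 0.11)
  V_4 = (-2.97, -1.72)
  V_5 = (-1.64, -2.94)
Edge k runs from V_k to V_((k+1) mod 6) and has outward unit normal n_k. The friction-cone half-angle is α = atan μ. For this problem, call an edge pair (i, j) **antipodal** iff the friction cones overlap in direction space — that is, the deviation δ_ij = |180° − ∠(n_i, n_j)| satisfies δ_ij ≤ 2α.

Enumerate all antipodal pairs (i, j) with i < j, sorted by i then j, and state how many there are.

count = 5; pairs: (0,3), (0,4), (1,4), (1,5), (2,5)

α = atan 0.6 = 30.96°;  2α = 61.93°
n_0 = (+0.8973, +0.4414)
n_1 = (-0.0826, +0.9966)
n_2 = (-0.7874, +0.6164)
n_3 = (-0.9780, -0.2084)
n_4 = (-0.6760, -0.7369)
n_5 = (+0.3581, -0.9337)
  (0,1): δ = 111.45°  ·
  (0,2): δ = 64.24°  ·
  (0,3): δ = 14.16°  ✓
  (0,4): δ = 21.28°  ✓
  (0,5): δ = 84.79°  ·
  (1,2): δ = 132.79°  ·
  (1,3): δ = 82.71°  ·
  (1,4): δ = 47.27°  ✓
  (1,5): δ = 16.24°  ✓
  (2,3): δ = 129.92°  ·
  (2,4): δ = 94.48°  ·
  (2,5): δ = 30.97°  ✓
  (3,4): δ = 144.56°  ·
  (3,5): δ = 81.05°  ·
  (4,5): δ = 116.49°  ·
antipodal pairs: 5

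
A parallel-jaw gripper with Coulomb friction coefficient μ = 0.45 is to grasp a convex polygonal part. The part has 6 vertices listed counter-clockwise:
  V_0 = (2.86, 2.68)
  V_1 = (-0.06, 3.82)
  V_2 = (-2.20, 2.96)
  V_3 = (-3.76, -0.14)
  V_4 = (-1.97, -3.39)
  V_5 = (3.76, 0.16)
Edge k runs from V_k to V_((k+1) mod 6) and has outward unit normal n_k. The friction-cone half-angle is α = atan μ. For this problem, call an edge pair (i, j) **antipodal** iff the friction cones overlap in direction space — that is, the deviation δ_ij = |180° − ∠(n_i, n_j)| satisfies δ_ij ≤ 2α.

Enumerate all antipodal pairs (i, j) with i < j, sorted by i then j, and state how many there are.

count = 5; pairs: (0,3), (1,4), (2,4), (2,5), (3,5)

α = atan 0.45 = 24.23°;  2α = 48.46°
n_0 = (+0.3637, +0.9315)
n_1 = (-0.3729, +0.9279)
n_2 = (-0.8933, +0.4495)
n_3 = (-0.8759, -0.4824)
n_4 = (+0.5267, -0.8501)
n_5 = (+0.9417, +0.3363)
  (0,1): δ = 136.78°  ·
  (0,2): δ = 95.39°  ·
  (0,3): δ = 39.83°  ✓
  (0,4): δ = 53.11°  ·
  (0,5): δ = 130.98°  ·
  (1,2): δ = 138.61°  ·
  (1,3): δ = 83.05°  ·
  (1,4): δ = 9.89°  ✓
  (1,5): δ = 87.76°  ·
  (2,3): δ = 124.44°  ·
  (2,4): δ = 31.51°  ✓
  (2,5): δ = 46.37°  ✓
  (3,4): δ = 87.06°  ·
  (3,5): δ = 9.19°  ✓
  (4,5): δ = 102.13°  ·
antipodal pairs: 5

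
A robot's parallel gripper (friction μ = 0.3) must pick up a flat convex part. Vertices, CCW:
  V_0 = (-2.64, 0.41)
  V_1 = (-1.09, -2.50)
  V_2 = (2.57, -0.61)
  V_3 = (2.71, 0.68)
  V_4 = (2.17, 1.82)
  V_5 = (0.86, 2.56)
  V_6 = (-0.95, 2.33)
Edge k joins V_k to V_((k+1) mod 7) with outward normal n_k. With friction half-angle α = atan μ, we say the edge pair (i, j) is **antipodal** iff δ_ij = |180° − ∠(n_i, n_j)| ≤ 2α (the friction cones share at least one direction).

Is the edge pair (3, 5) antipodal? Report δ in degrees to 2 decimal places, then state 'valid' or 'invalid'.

α = atan 0.3 = 16.70°;  2α = 33.40°
edge 3: e_3 = (-0.54, +1.14);  n_3 = (+0.9037, +0.4281)
edge 5: e_5 = (-1.81, -0.23);  n_5 = (-0.1261, +0.9920)
∠(n_3, n_5) = 71.90°
δ = |180° − 71.90°| = 108.10°
108.10° > 2α = 33.40°  →  invalid

δ = 108.10°, invalid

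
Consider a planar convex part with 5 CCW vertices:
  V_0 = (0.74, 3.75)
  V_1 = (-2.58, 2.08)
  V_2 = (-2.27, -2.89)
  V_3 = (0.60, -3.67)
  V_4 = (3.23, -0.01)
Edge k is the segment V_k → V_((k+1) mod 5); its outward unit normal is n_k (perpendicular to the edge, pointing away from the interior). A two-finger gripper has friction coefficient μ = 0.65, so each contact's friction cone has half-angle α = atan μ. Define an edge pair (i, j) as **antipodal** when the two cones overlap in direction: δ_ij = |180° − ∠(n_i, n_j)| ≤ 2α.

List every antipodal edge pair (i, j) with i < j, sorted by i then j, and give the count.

α = atan 0.65 = 33.02°;  2α = 66.05°
n_0 = (-0.4494, +0.8933)
n_1 = (-0.9981, -0.0623)
n_2 = (-0.2623, -0.9650)
n_3 = (+0.8121, -0.5835)
n_4 = (+0.8338, +0.5521)
  (0,1): δ = 113.13°  ·
  (0,2): δ = 41.91°  ✓
  (0,3): δ = 27.60°  ✓
  (0,4): δ = 96.81°  ·
  (1,2): δ = 108.77°  ·
  (1,3): δ = 39.27°  ✓
  (1,4): δ = 29.94°  ✓
  (2,3): δ = 110.50°  ·
  (2,4): δ = 41.28°  ✓
  (3,4): δ = 110.79°  ·
antipodal pairs: 5

count = 5; pairs: (0,2), (0,3), (1,3), (1,4), (2,4)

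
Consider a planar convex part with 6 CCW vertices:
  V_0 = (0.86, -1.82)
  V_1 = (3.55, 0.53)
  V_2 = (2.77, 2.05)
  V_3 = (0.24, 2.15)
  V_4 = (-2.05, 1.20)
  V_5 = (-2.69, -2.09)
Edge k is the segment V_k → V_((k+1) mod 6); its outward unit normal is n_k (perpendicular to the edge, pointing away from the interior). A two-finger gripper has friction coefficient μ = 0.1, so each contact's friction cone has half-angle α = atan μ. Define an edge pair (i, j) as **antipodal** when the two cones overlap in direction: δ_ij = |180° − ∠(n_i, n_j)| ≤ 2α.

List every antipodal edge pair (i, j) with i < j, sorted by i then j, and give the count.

α = atan 0.1 = 5.71°;  2α = 11.42°
n_0 = (+0.6579, -0.7531)
n_1 = (+0.8897, +0.4566)
n_2 = (+0.0395, +0.9992)
n_3 = (-0.3832, +0.9237)
n_4 = (-0.9816, +0.1909)
n_5 = (+0.0758, -0.9971)
  (0,1): δ = 103.98°  ·
  (0,2): δ = 43.40°  ·
  (0,3): δ = 18.61°  ·
  (0,4): δ = 37.85°  ·
  (0,5): δ = 143.21°  ·
  (1,2): δ = 119.43°  ·
  (1,3): δ = 94.63°  ·
  (1,4): δ = 38.17°  ·
  (1,5): δ = 67.18°  ·
  (2,3): δ = 155.21°  ·
  (2,4): δ = 98.74°  ·
  (2,5): δ = 6.61°  ✓
  (3,4): δ = 123.54°  ·
  (3,5): δ = 18.18°  ·
  (4,5): δ = 74.64°  ·
antipodal pairs: 1

count = 1; pairs: (2,5)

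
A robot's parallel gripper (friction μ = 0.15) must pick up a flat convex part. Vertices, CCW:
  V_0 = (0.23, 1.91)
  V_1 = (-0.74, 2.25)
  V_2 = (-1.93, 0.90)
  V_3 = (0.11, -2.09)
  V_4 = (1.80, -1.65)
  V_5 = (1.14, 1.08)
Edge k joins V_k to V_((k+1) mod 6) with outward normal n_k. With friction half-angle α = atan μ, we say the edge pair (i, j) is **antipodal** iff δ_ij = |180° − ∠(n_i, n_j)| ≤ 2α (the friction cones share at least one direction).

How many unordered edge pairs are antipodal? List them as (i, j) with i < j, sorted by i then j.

α = atan 0.15 = 8.53°;  2α = 17.06°
n_0 = (+0.3308, +0.9437)
n_1 = (-0.7502, +0.6613)
n_2 = (-0.8261, -0.5636)
n_3 = (+0.2520, -0.9677)
n_4 = (+0.9720, +0.2350)
n_5 = (+0.6739, +0.7388)
  (0,1): δ = 112.08°  ·
  (0,2): δ = 36.38°  ·
  (0,3): δ = 33.91°  ·
  (0,4): δ = 122.91°  ·
  (0,5): δ = 156.95°  ·
  (1,2): δ = 104.30°  ·
  (1,3): δ = 34.01°  ·
  (1,4): δ = 54.99°  ·
  (1,5): δ = 89.03°  ·
  (2,3): δ = 109.71°  ·
  (2,4): δ = 20.71°  ·
  (2,5): δ = 13.33°  ✓
  (3,4): δ = 91.00°  ·
  (3,5): δ = 56.96°  ·
  (4,5): δ = 145.96°  ·
antipodal pairs: 1

count = 1; pairs: (2,5)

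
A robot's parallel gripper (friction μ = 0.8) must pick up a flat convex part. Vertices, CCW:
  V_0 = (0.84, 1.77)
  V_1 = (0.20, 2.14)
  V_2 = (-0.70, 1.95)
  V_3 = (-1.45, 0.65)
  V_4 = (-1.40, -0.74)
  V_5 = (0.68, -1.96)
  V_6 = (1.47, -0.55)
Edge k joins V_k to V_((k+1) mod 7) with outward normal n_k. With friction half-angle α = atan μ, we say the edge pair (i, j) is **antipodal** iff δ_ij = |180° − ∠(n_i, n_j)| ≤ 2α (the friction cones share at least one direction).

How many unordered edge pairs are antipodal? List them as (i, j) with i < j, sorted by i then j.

α = atan 0.8 = 38.66°;  2α = 77.32°
n_0 = (+0.5005, +0.8657)
n_1 = (-0.2066, +0.9784)
n_2 = (-0.8662, +0.4997)
n_3 = (-0.9994, -0.0359)
n_4 = (-0.5059, -0.8626)
n_5 = (+0.8724, -0.4888)
n_6 = (+0.9651, +0.2621)
  (0,1): δ = 138.05°  ·
  (0,2): δ = 89.95°  ·
  (0,3): δ = 57.91°  ✓
  (0,4): δ = 0.36°  ✓
  (0,5): δ = 90.77°  ·
  (0,6): δ = 135.23°  ·
  (1,2): δ = 131.90°  ·
  (1,3): δ = 99.86°  ·
  (1,4): δ = 42.31°  ✓
  (1,5): δ = 48.82°  ✓
  (1,6): δ = 93.27°  ·
  (2,3): δ = 147.96°  ·
  (2,4): δ = 90.41°  ·
  (2,5): δ = 0.72°  ✓
  (2,6): δ = 45.17°  ✓
  (3,4): δ = 122.45°  ·
  (3,5): δ = 31.32°  ✓
  (3,6): δ = 13.13°  ✓
  (4,5): δ = 88.87°  ·
  (4,6): δ = 44.41°  ✓
  (5,6): δ = 135.55°  ·
antipodal pairs: 9

count = 9; pairs: (0,3), (0,4), (1,4), (1,5), (2,5), (2,6), (3,5), (3,6), (4,6)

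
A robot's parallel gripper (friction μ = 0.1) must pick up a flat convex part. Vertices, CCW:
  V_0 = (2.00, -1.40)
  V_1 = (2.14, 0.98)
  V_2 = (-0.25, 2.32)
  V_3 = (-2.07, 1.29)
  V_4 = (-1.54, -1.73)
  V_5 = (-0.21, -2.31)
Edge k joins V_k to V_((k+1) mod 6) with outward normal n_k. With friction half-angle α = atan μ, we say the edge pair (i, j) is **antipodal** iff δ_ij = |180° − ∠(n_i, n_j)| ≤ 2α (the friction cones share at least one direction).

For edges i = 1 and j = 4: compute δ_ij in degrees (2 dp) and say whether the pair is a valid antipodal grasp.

α = atan 0.1 = 5.71°;  2α = 11.42°
edge 1: e_1 = (-2.39, +1.34);  n_1 = (+0.4890, +0.8723)
edge 4: e_4 = (+1.33, -0.58);  n_4 = (-0.3997, -0.9166)
∠(n_1, n_4) = 174.28°
δ = |180° − 174.28°| = 5.72°
5.72° ≤ 2α = 11.42°  →  valid

δ = 5.72°, valid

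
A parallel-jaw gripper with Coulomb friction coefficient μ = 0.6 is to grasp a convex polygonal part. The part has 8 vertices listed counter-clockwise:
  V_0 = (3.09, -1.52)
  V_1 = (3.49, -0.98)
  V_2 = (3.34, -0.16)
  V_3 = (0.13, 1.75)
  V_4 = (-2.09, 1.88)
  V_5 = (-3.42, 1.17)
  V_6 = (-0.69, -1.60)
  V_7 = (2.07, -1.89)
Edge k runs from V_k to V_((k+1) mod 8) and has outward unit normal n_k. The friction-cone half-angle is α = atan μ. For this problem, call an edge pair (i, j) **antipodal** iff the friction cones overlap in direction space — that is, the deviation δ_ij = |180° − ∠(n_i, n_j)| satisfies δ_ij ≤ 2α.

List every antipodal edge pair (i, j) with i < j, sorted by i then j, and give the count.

α = atan 0.6 = 30.96°;  2α = 61.93°
n_0 = (+0.8036, -0.5952)
n_1 = (+0.9837, +0.1799)
n_2 = (+0.5113, +0.8594)
n_3 = (+0.0585, +0.9983)
n_4 = (-0.4709, +0.8822)
n_5 = (-0.7122, -0.7019)
n_6 = (-0.1045, -0.9945)
n_7 = (+0.3410, -0.9401)
  (0,1): δ = 133.10°  ·
  (0,2): δ = 84.22°  ·
  (0,3): δ = 56.82°  ✓
  (0,4): δ = 25.38°  ✓
  (0,5): δ = 81.11°  ·
  (0,6): δ = 120.53°  ·
  (0,7): δ = 146.47°  ·
  (1,2): δ = 131.12°  ·
  (1,3): δ = 103.72°  ·
  (1,4): δ = 72.27°  ·
  (1,5): δ = 34.22°  ✓
  (1,6): δ = 73.64°  ·
  (1,7): δ = 99.57°  ·
  (2,3): δ = 152.60°  ·
  (2,4): δ = 121.15°  ·
  (2,5): δ = 14.66°  ✓
  (2,6): δ = 24.76°  ✓
  (2,7): δ = 50.69°  ✓
  (3,4): δ = 148.55°  ·
  (3,5): δ = 42.07°  ✓
  (3,6): δ = 2.65°  ✓
  (3,7): δ = 23.29°  ✓
  (4,5): δ = 73.51°  ·
  (4,6): δ = 34.09°  ✓
  (4,7): δ = 8.16°  ✓
  (5,6): δ = 140.58°  ·
  (5,7): δ = 114.65°  ·
  (6,7): δ = 154.06°  ·
antipodal pairs: 11

count = 11; pairs: (0,3), (0,4), (1,5), (2,5), (2,6), (2,7), (3,5), (3,6), (3,7), (4,6), (4,7)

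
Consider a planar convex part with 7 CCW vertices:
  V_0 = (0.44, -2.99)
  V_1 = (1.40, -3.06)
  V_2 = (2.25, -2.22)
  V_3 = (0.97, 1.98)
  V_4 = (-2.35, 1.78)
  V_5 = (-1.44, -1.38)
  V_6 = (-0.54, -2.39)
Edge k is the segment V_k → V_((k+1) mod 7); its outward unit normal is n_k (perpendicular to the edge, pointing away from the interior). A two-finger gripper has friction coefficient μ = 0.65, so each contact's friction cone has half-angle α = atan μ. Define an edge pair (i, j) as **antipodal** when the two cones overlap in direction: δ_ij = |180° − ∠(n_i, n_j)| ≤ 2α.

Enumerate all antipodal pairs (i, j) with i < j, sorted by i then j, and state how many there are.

count = 8; pairs: (0,3), (1,3), (1,4), (2,4), (2,5), (2,6), (3,5), (3,6)

α = atan 0.65 = 33.02°;  2α = 66.05°
n_0 = (-0.0727, -0.9974)
n_1 = (+0.7029, -0.7113)
n_2 = (+0.9566, +0.2915)
n_3 = (-0.0601, +0.9982)
n_4 = (-0.9609, -0.2767)
n_5 = (-0.7466, -0.6653)
n_6 = (-0.5222, -0.8529)
  (0,1): δ = 131.17°  ·
  (0,2): δ = 68.88°  ·
  (0,3): δ = 7.62°  ✓
  (0,4): δ = 110.24°  ·
  (0,5): δ = 135.87°  ·
  (0,6): δ = 152.69°  ·
  (1,2): δ = 117.71°  ·
  (1,3): δ = 41.21°  ✓
  (1,4): δ = 61.40°  ✓
  (1,5): δ = 87.04°  ·
  (1,6): δ = 103.86°  ·
  (2,3): δ = 103.50°  ·
  (2,4): δ = 0.88°  ✓
  (2,5): δ = 24.75°  ✓
  (2,6): δ = 41.57°  ✓
  (3,4): δ = 77.38°  ·
  (3,5): δ = 51.74°  ✓
  (3,6): δ = 34.92°  ✓
  (4,5): δ = 154.36°  ·
  (4,6): δ = 137.54°  ·
  (5,6): δ = 163.18°  ·
antipodal pairs: 8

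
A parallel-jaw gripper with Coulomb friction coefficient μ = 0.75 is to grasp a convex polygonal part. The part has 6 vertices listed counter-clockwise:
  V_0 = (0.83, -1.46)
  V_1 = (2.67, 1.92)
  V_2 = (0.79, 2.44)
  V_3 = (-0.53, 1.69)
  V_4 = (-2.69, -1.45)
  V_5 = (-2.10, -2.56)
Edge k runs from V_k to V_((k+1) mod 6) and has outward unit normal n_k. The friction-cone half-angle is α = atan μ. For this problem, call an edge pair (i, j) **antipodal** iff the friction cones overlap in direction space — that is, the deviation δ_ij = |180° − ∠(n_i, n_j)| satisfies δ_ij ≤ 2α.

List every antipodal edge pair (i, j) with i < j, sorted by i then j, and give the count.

α = atan 0.75 = 36.87°;  2α = 73.74°
n_0 = (+0.8783, -0.4781)
n_1 = (+0.2666, +0.9638)
n_2 = (-0.4940, +0.8695)
n_3 = (-0.8239, +0.5668)
n_4 = (-0.8830, -0.4693)
n_5 = (+0.3515, -0.9362)
  (0,1): δ = 76.90°  ·
  (0,2): δ = 31.83°  ✓
  (0,3): δ = 5.96°  ✓
  (0,4): δ = 56.55°  ✓
  (0,5): δ = 139.14°  ·
  (1,2): δ = 134.93°  ·
  (1,3): δ = 109.06°  ·
  (1,4): δ = 46.55°  ✓
  (1,5): δ = 36.04°  ✓
  (2,3): δ = 154.13°  ·
  (2,4): δ = 91.61°  ·
  (2,5): δ = 9.03°  ✓
  (3,4): δ = 117.48°  ·
  (3,5): δ = 34.90°  ✓
  (4,5): δ = 97.41°  ·
antipodal pairs: 7

count = 7; pairs: (0,2), (0,3), (0,4), (1,4), (1,5), (2,5), (3,5)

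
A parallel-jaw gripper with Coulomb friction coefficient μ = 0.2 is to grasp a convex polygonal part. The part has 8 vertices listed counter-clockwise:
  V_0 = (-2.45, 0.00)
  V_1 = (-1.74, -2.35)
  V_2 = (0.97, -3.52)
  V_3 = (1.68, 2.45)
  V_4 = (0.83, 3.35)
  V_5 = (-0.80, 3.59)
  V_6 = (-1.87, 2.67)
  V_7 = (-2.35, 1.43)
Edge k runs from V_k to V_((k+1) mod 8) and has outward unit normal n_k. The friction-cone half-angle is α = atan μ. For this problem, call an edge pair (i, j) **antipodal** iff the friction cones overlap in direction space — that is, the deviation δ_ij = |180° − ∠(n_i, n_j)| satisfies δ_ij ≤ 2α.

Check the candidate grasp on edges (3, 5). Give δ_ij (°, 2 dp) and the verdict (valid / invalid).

α = atan 0.2 = 11.31°;  2α = 22.62°
edge 3: e_3 = (-0.85, +0.90);  n_3 = (+0.7270, +0.6866)
edge 5: e_5 = (-1.07, -0.92);  n_5 = (-0.6520, +0.7583)
∠(n_3, n_5) = 87.33°
δ = |180° − 87.33°| = 92.67°
92.67° > 2α = 22.62°  →  invalid

δ = 92.67°, invalid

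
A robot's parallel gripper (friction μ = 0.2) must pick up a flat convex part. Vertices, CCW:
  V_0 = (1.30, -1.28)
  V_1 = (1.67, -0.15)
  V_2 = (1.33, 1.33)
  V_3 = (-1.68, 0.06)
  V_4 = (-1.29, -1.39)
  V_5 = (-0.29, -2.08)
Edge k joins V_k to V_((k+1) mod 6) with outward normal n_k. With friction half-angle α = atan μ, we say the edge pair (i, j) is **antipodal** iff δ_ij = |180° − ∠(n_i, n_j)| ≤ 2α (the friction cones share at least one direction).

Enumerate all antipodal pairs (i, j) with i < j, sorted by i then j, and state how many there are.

count = 2; pairs: (1,3), (2,5)

α = atan 0.2 = 11.31°;  2α = 22.62°
n_0 = (+0.9504, -0.3112)
n_1 = (+0.9746, +0.2239)
n_2 = (-0.3887, +0.9213)
n_3 = (-0.9657, -0.2597)
n_4 = (-0.5679, -0.8231)
n_5 = (+0.4495, -0.8933)
  (0,1): δ = 148.93°  ·
  (0,2): δ = 48.99°  ·
  (0,3): δ = 33.18°  ·
  (0,4): δ = 73.52°  ·
  (0,5): δ = 134.84°  ·
  (1,2): δ = 80.06°  ·
  (1,3): δ = 2.12°  ✓
  (1,4): δ = 42.46°  ·
  (1,5): δ = 103.77°  ·
  (2,3): δ = 97.82°  ·
  (2,4): δ = 57.48°  ·
  (2,5): δ = 3.83°  ✓
  (3,4): δ = 139.66°  ·
  (3,5): δ = 78.35°  ·
  (4,5): δ = 118.69°  ·
antipodal pairs: 2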